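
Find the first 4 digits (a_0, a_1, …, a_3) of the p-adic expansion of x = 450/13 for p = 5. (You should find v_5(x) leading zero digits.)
(a_0, …, a_3) = (0, 0, 1, 2)

v_5(450/13) = 2, so a_0 = ... = a_1 = 0. Factor out: x = 5^2 · u with u = 18/13 a unit in ℤ_5. Expand u iteratively via a_{v+i} = u_i mod 5, u_{i+1} = (u_i − a_{v+i})/5:
  u_0 = 18/13;  a_2 = 1;  u_1 = (u_0 − 1)/5 = 1/13
  u_1 = 1/13;  a_3 = 2;  u_2 = (u_1 − 2)/5 = -5/13
Digits: (0, 0, 1, 2).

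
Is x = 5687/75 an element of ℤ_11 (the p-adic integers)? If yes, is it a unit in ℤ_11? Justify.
x ∈ ℤ_11 but not a unit; v_11(x) = 2 > 0

ℤ_11 = {x ∈ ℚ_11 : v_11(x) ≥ 0} and ℤ_11^× = {x ∈ ℤ_11 : v_11(x) = 0}. Here v_11(5687/75) = v_11(num) − v_11(den) = 2; compare against these criteria.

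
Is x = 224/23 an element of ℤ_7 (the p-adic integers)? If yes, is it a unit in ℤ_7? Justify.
x ∈ ℤ_7 but not a unit; v_7(x) = 1 > 0

ℤ_7 = {x ∈ ℚ_7 : v_7(x) ≥ 0} and ℤ_7^× = {x ∈ ℤ_7 : v_7(x) = 0}. Here v_7(224/23) = v_7(num) − v_7(den) = 1; compare against these criteria.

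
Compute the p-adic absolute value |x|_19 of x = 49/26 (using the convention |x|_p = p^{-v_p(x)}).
|49/26|_19 = 1

Step 1 — compute v_19(x) by factoring powers of 19 out of the numerator and denominator: v_19(49/26) = 0. Step 2 — apply |x|_p = p^{-v_p(x)} = 19^{0} = 1.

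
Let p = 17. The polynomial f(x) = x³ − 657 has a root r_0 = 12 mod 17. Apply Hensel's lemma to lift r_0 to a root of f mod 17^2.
r_1 = 148 (mod 289)

Hensel: r_{i+1} = r_i − f(r_i)/f′(r_i) mod 17^{i+2}, where f′(x) = 3x². Iterate:
  r_0 = 12 (mod 17)
  r_1 = 148 (mod 289)
Final: r = 148 with f(r) ≡ 0 mod 17^2.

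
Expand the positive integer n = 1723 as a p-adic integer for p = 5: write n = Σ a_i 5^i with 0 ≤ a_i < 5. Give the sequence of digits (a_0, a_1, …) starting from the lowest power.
(a_0, a_1, …) = (3, 4, 3, 3, 2)

Repeated division by 5 gives the digits low-to-high: 1723 = 3 + 4·5^1 + 3·5^2 + 3·5^3 + 2·5^4. Digit sequence: (3, 4, 3, 3, 2).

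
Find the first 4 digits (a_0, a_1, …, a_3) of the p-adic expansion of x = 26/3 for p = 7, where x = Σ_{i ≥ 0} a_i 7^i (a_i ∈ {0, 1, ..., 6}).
(a_0, …, a_3) = (4, 3, 2, 2)

v_7(26/3) = 0 (numerator and denominator both coprime to 7), so x ∈ ℤ_7^×. Compute digits iteratively via a_i = x_i mod 7, x_{i+1} = (x_i − a_i)/7, with x_0 = x:
  x_0 = 26/3;  a_0 = 4;  x_1 = (x_0 − 4)/7 = 2/3
  x_1 = 2/3;  a_1 = 3;  x_2 = (x_1 − 3)/7 = -1/3
  x_2 = -1/3;  a_2 = 2;  x_3 = (x_2 − 2)/7 = -1/3
  x_3 = -1/3;  a_3 = 2;  x_4 = (x_3 − 2)/7 = -1/3
Digits: (4, 3, 2, 2).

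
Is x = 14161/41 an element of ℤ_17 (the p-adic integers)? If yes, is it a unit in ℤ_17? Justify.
x ∈ ℤ_17 but not a unit; v_17(x) = 2 > 0

ℤ_17 = {x ∈ ℚ_17 : v_17(x) ≥ 0} and ℤ_17^× = {x ∈ ℤ_17 : v_17(x) = 0}. Here v_17(14161/41) = v_17(num) − v_17(den) = 2; compare against these criteria.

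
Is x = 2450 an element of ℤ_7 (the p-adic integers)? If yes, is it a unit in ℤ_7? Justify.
x ∈ ℤ_7 but not a unit; v_7(x) = 2 > 0

ℤ_7 = {x ∈ ℚ_7 : v_7(x) ≥ 0} and ℤ_7^× = {x ∈ ℤ_7 : v_7(x) = 0}. Here v_7(2450) = v_7(num) − v_7(den) = 2; compare against these criteria.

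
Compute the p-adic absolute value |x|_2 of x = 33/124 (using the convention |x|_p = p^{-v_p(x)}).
|33/124|_2 = 4

Step 1 — compute v_2(x) by factoring powers of 2 out of the numerator and denominator: v_2(33/124) = -2. Step 2 — apply |x|_p = p^{-v_p(x)} = 2^{2} = 4.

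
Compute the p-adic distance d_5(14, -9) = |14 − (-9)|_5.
d_5(14, -9) = 1

Step 1 — x − y = 14 − (-9) = 23. Step 2 — v_5(23) = 0 (factor: 23 = (5^0 · 23); the sign does not affect v_p). Step 3 — |x − y|_5 = 5^{0} = 1.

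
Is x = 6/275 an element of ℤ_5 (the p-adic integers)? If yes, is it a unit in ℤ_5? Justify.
x ∉ ℤ_5 (v_5(x) = -2 < 0)

ℤ_5 = {x ∈ ℚ_5 : v_5(x) ≥ 0} and ℤ_5^× = {x ∈ ℤ_5 : v_5(x) = 0}. Here v_5(6/275) = v_5(num) − v_5(den) = -2; compare against these criteria.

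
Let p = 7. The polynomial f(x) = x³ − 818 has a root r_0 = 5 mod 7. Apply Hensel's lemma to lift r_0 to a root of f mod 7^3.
r_2 = 173 (mod 343)

Hensel: r_{i+1} = r_i − f(r_i)/f′(r_i) mod 7^{i+2}, where f′(x) = 3x². Iterate:
  r_0 = 5 (mod 7)
  r_1 = 26 (mod 49)
  r_2 = 173 (mod 343)
Final: r = 173 with f(r) ≡ 0 mod 7^3.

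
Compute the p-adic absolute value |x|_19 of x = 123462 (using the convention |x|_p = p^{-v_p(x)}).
|123462|_19 = 1/6859

Step 1 — compute v_19(x) by factoring powers of 19 out of the numerator and denominator: v_19(123462) = 3. Step 2 — apply |x|_p = p^{-v_p(x)} = 19^{-3} = 1/6859.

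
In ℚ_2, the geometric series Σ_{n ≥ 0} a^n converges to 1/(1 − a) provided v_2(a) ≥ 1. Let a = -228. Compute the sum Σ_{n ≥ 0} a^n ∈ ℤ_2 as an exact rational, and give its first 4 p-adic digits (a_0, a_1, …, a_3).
Σ a^n = 1/(1 − a) = 1/229;  first 4 digits = (1, 0, 1, 1)

v_2(a) = 2 ≥ 1, so the series converges in ℤ_2 to 1/(1 − a) = 1/(1 − (-228)) = 1/229. Expand this rational in ℤ_2: compute digits iteratively via d_i = x_i mod 2, x_{i+1} = (x_i − d_i)/2. The first 4 digits are (1, 0, 1, 1).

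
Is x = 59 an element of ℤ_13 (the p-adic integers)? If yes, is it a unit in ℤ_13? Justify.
x ∈ ℤ_13^× (unit); v_13(x) = 0

ℤ_13 = {x ∈ ℚ_13 : v_13(x) ≥ 0} and ℤ_13^× = {x ∈ ℤ_13 : v_13(x) = 0}. Here v_13(59) = v_13(num) − v_13(den) = 0; compare against these criteria.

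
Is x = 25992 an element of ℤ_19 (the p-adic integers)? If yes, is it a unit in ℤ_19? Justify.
x ∈ ℤ_19 but not a unit; v_19(x) = 2 > 0

ℤ_19 = {x ∈ ℚ_19 : v_19(x) ≥ 0} and ℤ_19^× = {x ∈ ℤ_19 : v_19(x) = 0}. Here v_19(25992) = v_19(num) − v_19(den) = 2; compare against these criteria.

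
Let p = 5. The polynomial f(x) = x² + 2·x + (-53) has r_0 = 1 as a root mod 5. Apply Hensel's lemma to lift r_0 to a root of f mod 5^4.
r_3 = 326 (mod 625)

Hensel: r_{i+1} = r_i − f(r_i)·(f′(r_i))^{-1} mod 5^{i+2}, f′(x) = 2x + 2. Iterate:
  r_0 = 1 (mod 5)
  r_1 = 1 (mod 25)
  r_2 = 76 (mod 125)
  r_3 = 326 (mod 625)
Final: r = 326 satisfies f(r) ≡ 0 mod 5^4.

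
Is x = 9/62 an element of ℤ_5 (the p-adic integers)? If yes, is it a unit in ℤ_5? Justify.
x ∈ ℤ_5^× (unit); v_5(x) = 0

ℤ_5 = {x ∈ ℚ_5 : v_5(x) ≥ 0} and ℤ_5^× = {x ∈ ℤ_5 : v_5(x) = 0}. Here v_5(9/62) = v_5(num) − v_5(den) = 0; compare against these criteria.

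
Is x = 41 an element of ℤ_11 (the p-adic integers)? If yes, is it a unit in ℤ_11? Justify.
x ∈ ℤ_11^× (unit); v_11(x) = 0

ℤ_11 = {x ∈ ℚ_11 : v_11(x) ≥ 0} and ℤ_11^× = {x ∈ ℤ_11 : v_11(x) = 0}. Here v_11(41) = v_11(num) − v_11(den) = 0; compare against these criteria.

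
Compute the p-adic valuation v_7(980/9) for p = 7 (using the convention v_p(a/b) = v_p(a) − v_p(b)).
v_7(980/9) = 2

Factor powers of 7 from the numerator and denominator of the reduced fraction: 980 = 7^2 · 20 and 9 = 7^0 · 9. Apply v_p(a/b) = v_p(a) − v_p(b): v_7(980/9) = 2 − 0 = 2.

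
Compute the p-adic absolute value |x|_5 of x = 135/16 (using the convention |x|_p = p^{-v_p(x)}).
|135/16|_5 = 1/5

Step 1 — compute v_5(x) by factoring powers of 5 out of the numerator and denominator: v_5(135/16) = 1. Step 2 — apply |x|_p = p^{-v_p(x)} = 5^{-1} = 1/5.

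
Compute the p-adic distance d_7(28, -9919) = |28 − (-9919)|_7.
d_7(28, -9919) = 1/343

Step 1 — x − y = 28 − (-9919) = 9947. Step 2 — v_7(9947) = 3 (factor: 9947 = (7^3 · 29); the sign does not affect v_p). Step 3 — |x − y|_7 = 7^{-3} = 1/343.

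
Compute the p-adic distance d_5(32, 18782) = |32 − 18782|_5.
d_5(32, 18782) = 1/3125

Step 1 — x − y = 32 − 18782 = -18750. Step 2 — v_5(-18750) = 5 (factor: -18750 = −(5^5 · 6); the sign does not affect v_p). Step 3 — |x − y|_5 = 5^{-5} = 1/3125.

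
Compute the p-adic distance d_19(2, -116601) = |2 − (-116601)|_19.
d_19(2, -116601) = 1/6859

Step 1 — x − y = 2 − (-116601) = 116603. Step 2 — v_19(116603) = 3 (factor: 116603 = (19^3 · 17); the sign does not affect v_p). Step 3 — |x − y|_19 = 19^{-3} = 1/6859.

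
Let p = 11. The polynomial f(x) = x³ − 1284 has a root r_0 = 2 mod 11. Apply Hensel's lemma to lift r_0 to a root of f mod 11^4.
r_3 = 7691 (mod 14641)

Hensel: r_{i+1} = r_i − f(r_i)/f′(r_i) mod 11^{i+2}, where f′(x) = 3x². Iterate:
  r_0 = 2 (mod 11)
  r_1 = 68 (mod 121)
  r_2 = 1036 (mod 1331)
  r_3 = 7691 (mod 14641)
Final: r = 7691 with f(r) ≡ 0 mod 11^4.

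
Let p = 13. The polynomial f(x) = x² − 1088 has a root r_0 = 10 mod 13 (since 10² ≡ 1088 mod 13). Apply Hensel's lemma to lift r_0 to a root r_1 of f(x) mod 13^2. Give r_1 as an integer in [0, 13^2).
r_1 = 127 (mod 169)

Hensel's recurrence: r_{i+1} = r_i − f(r_i)·(f′(r_i))^{-1} mod 13^{i+2}, with f′(x) = 2x. Iterate:
  r_0 = 10 (mod 13)
  r_1 = 127 (mod 169)
Final: r_1 = 127, and one checks f(r_1) ≡ 0 mod 13^2.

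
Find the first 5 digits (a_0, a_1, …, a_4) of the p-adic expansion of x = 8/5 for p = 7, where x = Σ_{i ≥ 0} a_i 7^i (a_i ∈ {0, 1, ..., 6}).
(a_0, …, a_4) = (3, 4, 5, 2, 1)

v_7(8/5) = 0 (numerator and denominator both coprime to 7), so x ∈ ℤ_7^×. Compute digits iteratively via a_i = x_i mod 7, x_{i+1} = (x_i − a_i)/7, with x_0 = x:
  x_0 = 8/5;  a_0 = 3;  x_1 = (x_0 − 3)/7 = -1/5
  x_1 = -1/5;  a_1 = 4;  x_2 = (x_1 − 4)/7 = -3/5
  x_2 = -3/5;  a_2 = 5;  x_3 = (x_2 − 5)/7 = -4/5
  x_3 = -4/5;  a_3 = 2;  x_4 = (x_3 − 2)/7 = -2/5
  x_4 = -2/5;  a_4 = 1;  x_5 = (x_4 − 1)/7 = -1/5
Digits: (3, 4, 5, 2, 1).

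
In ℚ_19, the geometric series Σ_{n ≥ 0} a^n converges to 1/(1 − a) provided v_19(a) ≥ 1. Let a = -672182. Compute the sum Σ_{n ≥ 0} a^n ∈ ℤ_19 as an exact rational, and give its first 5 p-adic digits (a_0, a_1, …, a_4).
Σ a^n = 1/(1 − a) = 1/672183;  first 5 digits = (1, 0, 0, 16, 13)

v_19(a) = 3 ≥ 1, so the series converges in ℤ_19 to 1/(1 − a) = 1/(1 − (-672182)) = 1/672183. Expand this rational in ℤ_19: compute digits iteratively via d_i = x_i mod 19, x_{i+1} = (x_i − d_i)/19. The first 5 digits are (1, 0, 0, 16, 13).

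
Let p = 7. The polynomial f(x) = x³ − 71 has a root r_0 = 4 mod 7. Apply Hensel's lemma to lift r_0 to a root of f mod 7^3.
r_2 = 242 (mod 343)

Hensel: r_{i+1} = r_i − f(r_i)/f′(r_i) mod 7^{i+2}, where f′(x) = 3x². Iterate:
  r_0 = 4 (mod 7)
  r_1 = 46 (mod 49)
  r_2 = 242 (mod 343)
Final: r = 242 with f(r) ≡ 0 mod 7^3.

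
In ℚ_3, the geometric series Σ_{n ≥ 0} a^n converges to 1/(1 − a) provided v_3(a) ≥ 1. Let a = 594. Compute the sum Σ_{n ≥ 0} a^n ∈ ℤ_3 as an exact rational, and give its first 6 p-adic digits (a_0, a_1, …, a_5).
Σ a^n = 1/(1 − a) = -1/593;  first 6 digits = (1, 0, 0, 1, 1, 2)

v_3(a) = 3 ≥ 1, so the series converges in ℤ_3 to 1/(1 − a) = 1/(1 − 594) = -1/593. Expand this rational in ℤ_3: compute digits iteratively via d_i = x_i mod 3, x_{i+1} = (x_i − d_i)/3. The first 6 digits are (1, 0, 0, 1, 1, 2).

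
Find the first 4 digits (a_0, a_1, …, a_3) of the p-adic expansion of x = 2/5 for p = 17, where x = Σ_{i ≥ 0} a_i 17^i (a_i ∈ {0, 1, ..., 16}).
(a_0, …, a_3) = (14, 6, 3, 10)

v_17(2/5) = 0 (numerator and denominator both coprime to 17), so x ∈ ℤ_17^×. Compute digits iteratively via a_i = x_i mod 17, x_{i+1} = (x_i − a_i)/17, with x_0 = x:
  x_0 = 2/5;  a_0 = 14;  x_1 = (x_0 − 14)/17 = -4/5
  x_1 = -4/5;  a_1 = 6;  x_2 = (x_1 − 6)/17 = -2/5
  x_2 = -2/5;  a_2 = 3;  x_3 = (x_2 − 3)/17 = -1/5
  x_3 = -1/5;  a_3 = 10;  x_4 = (x_3 − 10)/17 = -3/5
Digits: (14, 6, 3, 10).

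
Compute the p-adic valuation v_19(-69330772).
v_19(-69330772) = 5

v_19(n) is the largest exponent k such that 19^k divides n. Factor out: -69330772 = -19^5 · 28. (Sign doesn't affect v_p.) So v_19(-69330772) = 5.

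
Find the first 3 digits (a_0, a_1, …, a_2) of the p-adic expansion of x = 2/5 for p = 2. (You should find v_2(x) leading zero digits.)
(a_0, …, a_2) = (0, 1, 0)

v_2(2/5) = 1, so a_0 = ... = a_0 = 0. Factor out: x = 2^1 · u with u = 1/5 a unit in ℤ_2. Expand u iteratively via a_{v+i} = u_i mod 2, u_{i+1} = (u_i − a_{v+i})/2:
  u_0 = 1/5;  a_1 = 1;  u_1 = (u_0 − 1)/2 = -2/5
  u_1 = -2/5;  a_2 = 0;  u_2 = (u_1 − 0)/2 = -1/5
Digits: (0, 1, 0).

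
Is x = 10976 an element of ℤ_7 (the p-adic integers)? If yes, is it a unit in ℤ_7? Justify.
x ∈ ℤ_7 but not a unit; v_7(x) = 3 > 0

ℤ_7 = {x ∈ ℚ_7 : v_7(x) ≥ 0} and ℤ_7^× = {x ∈ ℤ_7 : v_7(x) = 0}. Here v_7(10976) = v_7(num) − v_7(den) = 3; compare against these criteria.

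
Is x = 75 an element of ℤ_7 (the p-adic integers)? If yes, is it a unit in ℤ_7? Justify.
x ∈ ℤ_7^× (unit); v_7(x) = 0

ℤ_7 = {x ∈ ℚ_7 : v_7(x) ≥ 0} and ℤ_7^× = {x ∈ ℤ_7 : v_7(x) = 0}. Here v_7(75) = v_7(num) − v_7(den) = 0; compare against these criteria.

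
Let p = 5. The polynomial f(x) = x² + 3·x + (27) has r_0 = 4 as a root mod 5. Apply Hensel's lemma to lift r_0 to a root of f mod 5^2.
r_1 = 24 (mod 25)

Hensel: r_{i+1} = r_i − f(r_i)·(f′(r_i))^{-1} mod 5^{i+2}, f′(x) = 2x + 3. Iterate:
  r_0 = 4 (mod 5)
  r_1 = 24 (mod 25)
Final: r = 24 satisfies f(r) ≡ 0 mod 5^2.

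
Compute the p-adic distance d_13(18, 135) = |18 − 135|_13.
d_13(18, 135) = 1/13

Step 1 — x − y = 18 − 135 = -117. Step 2 — v_13(-117) = 1 (factor: -117 = −(13^1 · 9); the sign does not affect v_p). Step 3 — |x − y|_13 = 13^{-1} = 1/13.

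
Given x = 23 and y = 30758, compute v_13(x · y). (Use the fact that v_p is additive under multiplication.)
v_13(707434) = 3

v_p(x) = 0 (factor: 23 = 13^0 · 23); v_p(y) = 3 (factor: 30758 = 13^3 · 14). Additivity: v_p(xy) = v_p(x) + v_p(y) = 0 + 3 = 3. (Direct check: xy = 707434 = 13^3 · (322).)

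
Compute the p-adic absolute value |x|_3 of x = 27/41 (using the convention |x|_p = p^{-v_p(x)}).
|27/41|_3 = 1/27

Step 1 — compute v_3(x) by factoring powers of 3 out of the numerator and denominator: v_3(27/41) = 3. Step 2 — apply |x|_p = p^{-v_p(x)} = 3^{-3} = 1/27.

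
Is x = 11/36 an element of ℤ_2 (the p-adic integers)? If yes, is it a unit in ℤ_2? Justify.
x ∉ ℤ_2 (v_2(x) = -2 < 0)

ℤ_2 = {x ∈ ℚ_2 : v_2(x) ≥ 0} and ℤ_2^× = {x ∈ ℤ_2 : v_2(x) = 0}. Here v_2(11/36) = v_2(num) − v_2(den) = -2; compare against these criteria.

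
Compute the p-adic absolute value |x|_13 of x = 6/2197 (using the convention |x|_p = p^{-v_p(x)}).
|6/2197|_13 = 2197

Step 1 — compute v_13(x) by factoring powers of 13 out of the numerator and denominator: v_13(6/2197) = -3. Step 2 — apply |x|_p = p^{-v_p(x)} = 13^{3} = 2197.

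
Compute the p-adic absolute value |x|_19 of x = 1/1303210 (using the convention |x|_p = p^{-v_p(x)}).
|1/1303210|_19 = 130321

Step 1 — compute v_19(x) by factoring powers of 19 out of the numerator and denominator: v_19(1/1303210) = -4. Step 2 — apply |x|_p = p^{-v_p(x)} = 19^{4} = 130321.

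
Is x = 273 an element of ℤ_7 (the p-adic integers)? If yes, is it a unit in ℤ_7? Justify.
x ∈ ℤ_7 but not a unit; v_7(x) = 1 > 0

ℤ_7 = {x ∈ ℚ_7 : v_7(x) ≥ 0} and ℤ_7^× = {x ∈ ℤ_7 : v_7(x) = 0}. Here v_7(273) = v_7(num) − v_7(den) = 1; compare against these criteria.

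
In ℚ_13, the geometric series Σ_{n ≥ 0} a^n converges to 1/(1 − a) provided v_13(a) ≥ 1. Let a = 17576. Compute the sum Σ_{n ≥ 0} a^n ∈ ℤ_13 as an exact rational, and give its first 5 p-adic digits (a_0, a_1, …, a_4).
Σ a^n = 1/(1 − a) = -1/17575;  first 5 digits = (1, 0, 0, 8, 0)

v_13(a) = 3 ≥ 1, so the series converges in ℤ_13 to 1/(1 − a) = 1/(1 − 17576) = -1/17575. Expand this rational in ℤ_13: compute digits iteratively via d_i = x_i mod 13, x_{i+1} = (x_i − d_i)/13. The first 5 digits are (1, 0, 0, 8, 0).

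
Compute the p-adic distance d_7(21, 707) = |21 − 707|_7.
d_7(21, 707) = 1/343

Step 1 — x − y = 21 − 707 = -686. Step 2 — v_7(-686) = 3 (factor: -686 = −(7^3 · 2); the sign does not affect v_p). Step 3 — |x − y|_7 = 7^{-3} = 1/343.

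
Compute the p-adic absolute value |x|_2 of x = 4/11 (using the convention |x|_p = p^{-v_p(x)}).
|4/11|_2 = 1/4

Step 1 — compute v_2(x) by factoring powers of 2 out of the numerator and denominator: v_2(4/11) = 2. Step 2 — apply |x|_p = p^{-v_p(x)} = 2^{-2} = 1/4.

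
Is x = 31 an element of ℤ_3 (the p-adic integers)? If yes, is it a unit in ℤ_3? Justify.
x ∈ ℤ_3^× (unit); v_3(x) = 0

ℤ_3 = {x ∈ ℚ_3 : v_3(x) ≥ 0} and ℤ_3^× = {x ∈ ℤ_3 : v_3(x) = 0}. Here v_3(31) = v_3(num) − v_3(den) = 0; compare against these criteria.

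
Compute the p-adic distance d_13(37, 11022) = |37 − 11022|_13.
d_13(37, 11022) = 1/2197

Step 1 — x − y = 37 − 11022 = -10985. Step 2 — v_13(-10985) = 3 (factor: -10985 = −(13^3 · 5); the sign does not affect v_p). Step 3 — |x − y|_13 = 13^{-3} = 1/2197.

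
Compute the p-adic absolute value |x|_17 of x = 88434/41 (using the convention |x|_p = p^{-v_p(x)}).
|88434/41|_17 = 1/4913

Step 1 — compute v_17(x) by factoring powers of 17 out of the numerator and denominator: v_17(88434/41) = 3. Step 2 — apply |x|_p = p^{-v_p(x)} = 17^{-3} = 1/4913.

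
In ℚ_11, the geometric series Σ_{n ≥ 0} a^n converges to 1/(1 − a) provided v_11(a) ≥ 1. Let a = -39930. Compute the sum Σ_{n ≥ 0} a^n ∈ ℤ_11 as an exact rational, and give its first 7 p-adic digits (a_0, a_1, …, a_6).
Σ a^n = 1/(1 − a) = 1/39931;  first 7 digits = (1, 0, 0, 3, 8, 10, 8)

v_11(a) = 3 ≥ 1, so the series converges in ℤ_11 to 1/(1 − a) = 1/(1 − (-39930)) = 1/39931. Expand this rational in ℤ_11: compute digits iteratively via d_i = x_i mod 11, x_{i+1} = (x_i − d_i)/11. The first 7 digits are (1, 0, 0, 3, 8, 10, 8).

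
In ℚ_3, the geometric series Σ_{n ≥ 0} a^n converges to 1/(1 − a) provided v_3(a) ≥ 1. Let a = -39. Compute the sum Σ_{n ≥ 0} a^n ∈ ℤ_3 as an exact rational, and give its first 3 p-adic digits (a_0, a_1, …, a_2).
Σ a^n = 1/(1 − a) = 1/40;  first 3 digits = (1, 2, 2)

v_3(a) = 1 ≥ 1, so the series converges in ℤ_3 to 1/(1 − a) = 1/(1 − (-39)) = 1/40. Expand this rational in ℤ_3: compute digits iteratively via d_i = x_i mod 3, x_{i+1} = (x_i − d_i)/3. The first 3 digits are (1, 2, 2).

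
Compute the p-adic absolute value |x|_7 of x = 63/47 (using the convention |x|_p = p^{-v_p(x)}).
|63/47|_7 = 1/7

Step 1 — compute v_7(x) by factoring powers of 7 out of the numerator and denominator: v_7(63/47) = 1. Step 2 — apply |x|_p = p^{-v_p(x)} = 7^{-1} = 1/7.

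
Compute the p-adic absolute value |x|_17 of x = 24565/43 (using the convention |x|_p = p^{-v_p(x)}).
|24565/43|_17 = 1/4913

Step 1 — compute v_17(x) by factoring powers of 17 out of the numerator and denominator: v_17(24565/43) = 3. Step 2 — apply |x|_p = p^{-v_p(x)} = 17^{-3} = 1/4913.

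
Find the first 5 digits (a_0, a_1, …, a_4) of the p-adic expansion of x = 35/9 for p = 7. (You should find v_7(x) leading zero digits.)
(a_0, …, a_4) = (0, 6, 0, 3, 5)

v_7(35/9) = 1, so a_0 = ... = a_0 = 0. Factor out: x = 7^1 · u with u = 5/9 a unit in ℤ_7. Expand u iteratively via a_{v+i} = u_i mod 7, u_{i+1} = (u_i − a_{v+i})/7:
  u_0 = 5/9;  a_1 = 6;  u_1 = (u_0 − 6)/7 = -7/9
  u_1 = -7/9;  a_2 = 0;  u_2 = (u_1 − 0)/7 = -1/9
  u_2 = -1/9;  a_3 = 3;  u_3 = (u_2 − 3)/7 = -4/9
  u_3 = -4/9;  a_4 = 5;  u_4 = (u_3 − 5)/7 = -7/9
Digits: (0, 6, 0, 3, 5).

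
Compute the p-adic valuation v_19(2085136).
v_19(2085136) = 4

v_19(n) is the largest exponent k such that 19^k divides n. Factor out: 2085136 = 19^4 · 16. (Sign doesn't affect v_p.) So v_19(2085136) = 4.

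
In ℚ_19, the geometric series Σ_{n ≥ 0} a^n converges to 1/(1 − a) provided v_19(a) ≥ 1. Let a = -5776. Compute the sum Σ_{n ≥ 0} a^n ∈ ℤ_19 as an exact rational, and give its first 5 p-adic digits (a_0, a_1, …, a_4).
Σ a^n = 1/(1 − a) = 1/5777;  first 5 digits = (1, 0, 3, 18, 8)

v_19(a) = 2 ≥ 1, so the series converges in ℤ_19 to 1/(1 − a) = 1/(1 − (-5776)) = 1/5777. Expand this rational in ℤ_19: compute digits iteratively via d_i = x_i mod 19, x_{i+1} = (x_i − d_i)/19. The first 5 digits are (1, 0, 3, 18, 8).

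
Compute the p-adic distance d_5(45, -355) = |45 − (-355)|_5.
d_5(45, -355) = 1/25

Step 1 — x − y = 45 − (-355) = 400. Step 2 — v_5(400) = 2 (factor: 400 = (5^2 · 16); the sign does not affect v_p). Step 3 — |x − y|_5 = 5^{-2} = 1/25.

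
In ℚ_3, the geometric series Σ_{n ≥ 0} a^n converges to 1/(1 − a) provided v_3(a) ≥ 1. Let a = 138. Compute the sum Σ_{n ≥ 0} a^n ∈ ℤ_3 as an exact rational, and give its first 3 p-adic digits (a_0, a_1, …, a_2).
Σ a^n = 1/(1 − a) = -1/137;  first 3 digits = (1, 1, 1)

v_3(a) = 1 ≥ 1, so the series converges in ℤ_3 to 1/(1 − a) = 1/(1 − 138) = -1/137. Expand this rational in ℤ_3: compute digits iteratively via d_i = x_i mod 3, x_{i+1} = (x_i − d_i)/3. The first 3 digits are (1, 1, 1).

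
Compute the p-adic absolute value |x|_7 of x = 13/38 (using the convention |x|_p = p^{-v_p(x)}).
|13/38|_7 = 1

Step 1 — compute v_7(x) by factoring powers of 7 out of the numerator and denominator: v_7(13/38) = 0. Step 2 — apply |x|_p = p^{-v_p(x)} = 7^{0} = 1.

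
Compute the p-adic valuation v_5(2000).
v_5(2000) = 3

v_5(n) is the largest exponent k such that 5^k divides n. Factor out: 2000 = 5^3 · 16. (Sign doesn't affect v_p.) So v_5(2000) = 3.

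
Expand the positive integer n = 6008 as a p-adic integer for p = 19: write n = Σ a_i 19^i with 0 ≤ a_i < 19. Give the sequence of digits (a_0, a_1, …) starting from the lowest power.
(a_0, a_1, …) = (4, 12, 16)

Repeated division by 19 gives the digits low-to-high: 6008 = 4 + 12·19^1 + 16·19^2. Digit sequence: (4, 12, 16).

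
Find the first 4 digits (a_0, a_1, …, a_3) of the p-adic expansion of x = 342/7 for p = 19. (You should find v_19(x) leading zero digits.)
(a_0, …, a_3) = (0, 8, 16, 10)

v_19(342/7) = 1, so a_0 = ... = a_0 = 0. Factor out: x = 19^1 · u with u = 18/7 a unit in ℤ_19. Expand u iteratively via a_{v+i} = u_i mod 19, u_{i+1} = (u_i − a_{v+i})/19:
  u_0 = 18/7;  a_1 = 8;  u_1 = (u_0 − 8)/19 = -2/7
  u_1 = -2/7;  a_2 = 16;  u_2 = (u_1 − 16)/19 = -6/7
  u_2 = -6/7;  a_3 = 10;  u_3 = (u_2 − 10)/19 = -4/7
Digits: (0, 8, 16, 10).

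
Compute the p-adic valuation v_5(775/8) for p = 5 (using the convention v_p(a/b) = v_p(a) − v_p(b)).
v_5(775/8) = 2

Factor powers of 5 from the numerator and denominator of the reduced fraction: 775 = 5^2 · 31 and 8 = 5^0 · 8. Apply v_p(a/b) = v_p(a) − v_p(b): v_5(775/8) = 2 − 0 = 2.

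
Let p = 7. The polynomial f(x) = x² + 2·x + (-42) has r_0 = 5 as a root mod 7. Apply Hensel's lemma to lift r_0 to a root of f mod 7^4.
r_3 = 369 (mod 2401)

Hensel: r_{i+1} = r_i − f(r_i)·(f′(r_i))^{-1} mod 7^{i+2}, f′(x) = 2x + 2. Iterate:
  r_0 = 5 (mod 7)
  r_1 = 26 (mod 49)
  r_2 = 26 (mod 343)
  r_3 = 369 (mod 2401)
Final: r = 369 satisfies f(r) ≡ 0 mod 7^4.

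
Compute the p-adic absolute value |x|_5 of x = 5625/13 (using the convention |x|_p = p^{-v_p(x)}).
|5625/13|_5 = 1/625

Step 1 — compute v_5(x) by factoring powers of 5 out of the numerator and denominator: v_5(5625/13) = 4. Step 2 — apply |x|_p = p^{-v_p(x)} = 5^{-4} = 1/625.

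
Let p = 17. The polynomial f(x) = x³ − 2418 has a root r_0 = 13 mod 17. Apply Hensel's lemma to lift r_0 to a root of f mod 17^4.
r_3 = 48684 (mod 83521)

Hensel: r_{i+1} = r_i − f(r_i)/f′(r_i) mod 17^{i+2}, where f′(x) = 3x². Iterate:
  r_0 = 13 (mod 17)
  r_1 = 132 (mod 289)
  r_2 = 4467 (mod 4913)
  r_3 = 48684 (mod 83521)
Final: r = 48684 with f(r) ≡ 0 mod 17^4.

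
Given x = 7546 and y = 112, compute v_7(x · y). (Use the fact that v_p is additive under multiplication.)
v_7(845152) = 4

v_p(x) = 3 (factor: 7546 = 7^3 · 22); v_p(y) = 1 (factor: 112 = 7^1 · 16). Additivity: v_p(xy) = v_p(x) + v_p(y) = 3 + 1 = 4. (Direct check: xy = 845152 = 7^4 · (352).)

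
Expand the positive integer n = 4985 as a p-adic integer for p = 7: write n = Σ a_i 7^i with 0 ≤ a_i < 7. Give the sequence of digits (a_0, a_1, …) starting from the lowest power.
(a_0, a_1, …) = (1, 5, 3, 0, 2)

Repeated division by 7 gives the digits low-to-high: 4985 = 1 + 5·7^1 + 3·7^2 + 2·7^4. Digit sequence: (1, 5, 3, 0, 2).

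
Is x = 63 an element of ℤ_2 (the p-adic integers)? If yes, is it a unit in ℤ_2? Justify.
x ∈ ℤ_2^× (unit); v_2(x) = 0

ℤ_2 = {x ∈ ℚ_2 : v_2(x) ≥ 0} and ℤ_2^× = {x ∈ ℤ_2 : v_2(x) = 0}. Here v_2(63) = v_2(num) − v_2(den) = 0; compare against these criteria.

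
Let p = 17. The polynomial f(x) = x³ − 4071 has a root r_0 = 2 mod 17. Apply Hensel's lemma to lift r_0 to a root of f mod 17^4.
r_3 = 20691 (mod 83521)

Hensel: r_{i+1} = r_i − f(r_i)/f′(r_i) mod 17^{i+2}, where f′(x) = 3x². Iterate:
  r_0 = 2 (mod 17)
  r_1 = 172 (mod 289)
  r_2 = 1039 (mod 4913)
  r_3 = 20691 (mod 83521)
Final: r = 20691 with f(r) ≡ 0 mod 17^4.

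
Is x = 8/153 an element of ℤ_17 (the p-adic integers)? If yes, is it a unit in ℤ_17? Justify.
x ∉ ℤ_17 (v_17(x) = -1 < 0)

ℤ_17 = {x ∈ ℚ_17 : v_17(x) ≥ 0} and ℤ_17^× = {x ∈ ℤ_17 : v_17(x) = 0}. Here v_17(8/153) = v_17(num) − v_17(den) = -1; compare against these criteria.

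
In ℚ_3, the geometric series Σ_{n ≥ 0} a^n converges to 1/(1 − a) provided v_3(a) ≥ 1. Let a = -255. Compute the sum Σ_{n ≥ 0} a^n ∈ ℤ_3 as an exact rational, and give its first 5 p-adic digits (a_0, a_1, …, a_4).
Σ a^n = 1/(1 − a) = 1/256;  first 5 digits = (1, 2, 2, 0, 2)

v_3(a) = 1 ≥ 1, so the series converges in ℤ_3 to 1/(1 − a) = 1/(1 − (-255)) = 1/256. Expand this rational in ℤ_3: compute digits iteratively via d_i = x_i mod 3, x_{i+1} = (x_i − d_i)/3. The first 5 digits are (1, 2, 2, 0, 2).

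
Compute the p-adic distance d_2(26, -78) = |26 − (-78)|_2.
d_2(26, -78) = 1/8

Step 1 — x − y = 26 − (-78) = 104. Step 2 — v_2(104) = 3 (factor: 104 = (2^3 · 13); the sign does not affect v_p). Step 3 — |x − y|_2 = 2^{-3} = 1/8.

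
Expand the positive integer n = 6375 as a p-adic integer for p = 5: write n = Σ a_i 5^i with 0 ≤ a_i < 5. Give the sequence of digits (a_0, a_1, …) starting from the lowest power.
(a_0, a_1, …) = (0, 0, 0, 1, 0, 2)

Repeated division by 5 gives the digits low-to-high: 6375 = 1·5^3 + 2·5^5. Digit sequence: (0, 0, 0, 1, 0, 2).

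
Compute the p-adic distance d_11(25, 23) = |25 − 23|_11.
d_11(25, 23) = 1

Step 1 — x − y = 25 − 23 = 2. Step 2 — v_11(2) = 0 (factor: 2 = (11^0 · 2); the sign does not affect v_p). Step 3 — |x − y|_11 = 11^{0} = 1.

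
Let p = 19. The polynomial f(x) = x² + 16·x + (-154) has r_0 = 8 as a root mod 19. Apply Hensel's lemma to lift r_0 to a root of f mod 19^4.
r_3 = 67762 (mod 130321)

Hensel: r_{i+1} = r_i − f(r_i)·(f′(r_i))^{-1} mod 19^{i+2}, f′(x) = 2x + 16. Iterate:
  r_0 = 8 (mod 19)
  r_1 = 255 (mod 361)
  r_2 = 6031 (mod 6859)
  r_3 = 67762 (mod 130321)
Final: r = 67762 satisfies f(r) ≡ 0 mod 19^4.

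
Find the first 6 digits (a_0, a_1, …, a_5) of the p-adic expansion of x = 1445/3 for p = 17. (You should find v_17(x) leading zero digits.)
(a_0, …, a_5) = (0, 0, 13, 5, 11, 5)

v_17(1445/3) = 2, so a_0 = ... = a_1 = 0. Factor out: x = 17^2 · u with u = 5/3 a unit in ℤ_17. Expand u iteratively via a_{v+i} = u_i mod 17, u_{i+1} = (u_i − a_{v+i})/17:
  u_0 = 5/3;  a_2 = 13;  u_1 = (u_0 − 13)/17 = -2/3
  u_1 = -2/3;  a_3 = 5;  u_2 = (u_1 − 5)/17 = -1/3
  u_2 = -1/3;  a_4 = 11;  u_3 = (u_2 − 11)/17 = -2/3
  u_3 = -2/3;  a_5 = 5;  u_4 = (u_3 − 5)/17 = -1/3
Digits: (0, 0, 13, 5, 11, 5).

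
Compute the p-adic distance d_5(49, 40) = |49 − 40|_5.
d_5(49, 40) = 1

Step 1 — x − y = 49 − 40 = 9. Step 2 — v_5(9) = 0 (factor: 9 = (5^0 · 9); the sign does not affect v_p). Step 3 — |x − y|_5 = 5^{0} = 1.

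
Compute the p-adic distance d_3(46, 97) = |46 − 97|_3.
d_3(46, 97) = 1/3

Step 1 — x − y = 46 − 97 = -51. Step 2 — v_3(-51) = 1 (factor: -51 = −(3^1 · 17); the sign does not affect v_p). Step 3 — |x − y|_3 = 3^{-1} = 1/3.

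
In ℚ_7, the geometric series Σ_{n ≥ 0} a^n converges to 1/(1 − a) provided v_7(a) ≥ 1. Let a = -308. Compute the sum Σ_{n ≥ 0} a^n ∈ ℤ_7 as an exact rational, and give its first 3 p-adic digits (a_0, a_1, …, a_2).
Σ a^n = 1/(1 − a) = 1/309;  first 3 digits = (1, 5, 4)

v_7(a) = 1 ≥ 1, so the series converges in ℤ_7 to 1/(1 − a) = 1/(1 − (-308)) = 1/309. Expand this rational in ℤ_7: compute digits iteratively via d_i = x_i mod 7, x_{i+1} = (x_i − d_i)/7. The first 3 digits are (1, 5, 4).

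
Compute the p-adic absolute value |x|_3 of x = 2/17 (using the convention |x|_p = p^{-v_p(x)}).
|2/17|_3 = 1

Step 1 — compute v_3(x) by factoring powers of 3 out of the numerator and denominator: v_3(2/17) = 0. Step 2 — apply |x|_p = p^{-v_p(x)} = 3^{0} = 1.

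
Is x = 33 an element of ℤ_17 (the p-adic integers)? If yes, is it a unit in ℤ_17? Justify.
x ∈ ℤ_17^× (unit); v_17(x) = 0

ℤ_17 = {x ∈ ℚ_17 : v_17(x) ≥ 0} and ℤ_17^× = {x ∈ ℤ_17 : v_17(x) = 0}. Here v_17(33) = v_17(num) − v_17(den) = 0; compare against these criteria.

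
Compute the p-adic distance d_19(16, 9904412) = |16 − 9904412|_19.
d_19(16, 9904412) = 1/2476099

Step 1 — x − y = 16 − 9904412 = -9904396. Step 2 — v_19(-9904396) = 5 (factor: -9904396 = −(19^5 · 4); the sign does not affect v_p). Step 3 — |x − y|_19 = 19^{-5} = 1/2476099.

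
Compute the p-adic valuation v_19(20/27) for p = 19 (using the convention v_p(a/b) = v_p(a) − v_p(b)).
v_19(20/27) = 0

Factor powers of 19 from the numerator and denominator of the reduced fraction: 20 = 19^0 · 20 and 27 = 19^0 · 27. Apply v_p(a/b) = v_p(a) − v_p(b): v_19(20/27) = 0 − 0 = 0.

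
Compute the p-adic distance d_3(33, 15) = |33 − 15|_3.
d_3(33, 15) = 1/9

Step 1 — x − y = 33 − 15 = 18. Step 2 — v_3(18) = 2 (factor: 18 = (3^2 · 2); the sign does not affect v_p). Step 3 — |x − y|_3 = 3^{-2} = 1/9.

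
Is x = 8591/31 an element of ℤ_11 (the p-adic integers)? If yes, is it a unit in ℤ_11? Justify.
x ∈ ℤ_11 but not a unit; v_11(x) = 2 > 0

ℤ_11 = {x ∈ ℚ_11 : v_11(x) ≥ 0} and ℤ_11^× = {x ∈ ℤ_11 : v_11(x) = 0}. Here v_11(8591/31) = v_11(num) − v_11(den) = 2; compare against these criteria.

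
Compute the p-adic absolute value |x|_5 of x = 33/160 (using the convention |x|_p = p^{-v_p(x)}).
|33/160|_5 = 5

Step 1 — compute v_5(x) by factoring powers of 5 out of the numerator and denominator: v_5(33/160) = -1. Step 2 — apply |x|_p = p^{-v_p(x)} = 5^{1} = 5.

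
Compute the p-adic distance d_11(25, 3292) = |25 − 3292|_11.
d_11(25, 3292) = 1/121

Step 1 — x − y = 25 − 3292 = -3267. Step 2 — v_11(-3267) = 2 (factor: -3267 = −(11^2 · 27); the sign does not affect v_p). Step 3 — |x − y|_11 = 11^{-2} = 1/121.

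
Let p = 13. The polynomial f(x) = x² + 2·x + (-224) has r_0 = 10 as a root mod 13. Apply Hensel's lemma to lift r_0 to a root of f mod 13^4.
r_3 = 28545 (mod 28561)

Hensel: r_{i+1} = r_i − f(r_i)·(f′(r_i))^{-1} mod 13^{i+2}, f′(x) = 2x + 2. Iterate:
  r_0 = 10 (mod 13)
  r_1 = 153 (mod 169)
  r_2 = 2181 (mod 2197)
  r_3 = 28545 (mod 28561)
Final: r = 28545 satisfies f(r) ≡ 0 mod 13^4.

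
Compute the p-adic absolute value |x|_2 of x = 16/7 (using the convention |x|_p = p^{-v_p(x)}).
|16/7|_2 = 1/16

Step 1 — compute v_2(x) by factoring powers of 2 out of the numerator and denominator: v_2(16/7) = 4. Step 2 — apply |x|_p = p^{-v_p(x)} = 2^{-4} = 1/16.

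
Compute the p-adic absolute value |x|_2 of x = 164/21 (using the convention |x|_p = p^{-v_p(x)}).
|164/21|_2 = 1/4

Step 1 — compute v_2(x) by factoring powers of 2 out of the numerator and denominator: v_2(164/21) = 2. Step 2 — apply |x|_p = p^{-v_p(x)} = 2^{-2} = 1/4.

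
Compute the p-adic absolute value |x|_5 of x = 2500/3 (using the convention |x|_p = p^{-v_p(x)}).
|2500/3|_5 = 1/625

Step 1 — compute v_5(x) by factoring powers of 5 out of the numerator and denominator: v_5(2500/3) = 4. Step 2 — apply |x|_p = p^{-v_p(x)} = 5^{-4} = 1/625.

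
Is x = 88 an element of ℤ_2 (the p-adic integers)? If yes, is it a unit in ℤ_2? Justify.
x ∈ ℤ_2 but not a unit; v_2(x) = 3 > 0

ℤ_2 = {x ∈ ℚ_2 : v_2(x) ≥ 0} and ℤ_2^× = {x ∈ ℤ_2 : v_2(x) = 0}. Here v_2(88) = v_2(num) − v_2(den) = 3; compare against these criteria.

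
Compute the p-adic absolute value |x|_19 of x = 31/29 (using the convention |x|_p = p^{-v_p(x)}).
|31/29|_19 = 1

Step 1 — compute v_19(x) by factoring powers of 19 out of the numerator and denominator: v_19(31/29) = 0. Step 2 — apply |x|_p = p^{-v_p(x)} = 19^{0} = 1.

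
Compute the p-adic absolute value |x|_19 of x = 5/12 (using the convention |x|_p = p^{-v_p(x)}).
|5/12|_19 = 1

Step 1 — compute v_19(x) by factoring powers of 19 out of the numerator and denominator: v_19(5/12) = 0. Step 2 — apply |x|_p = p^{-v_p(x)} = 19^{0} = 1.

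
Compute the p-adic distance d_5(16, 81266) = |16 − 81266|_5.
d_5(16, 81266) = 1/3125

Step 1 — x − y = 16 − 81266 = -81250. Step 2 — v_5(-81250) = 5 (factor: -81250 = −(5^5 · 26); the sign does not affect v_p). Step 3 — |x − y|_5 = 5^{-5} = 1/3125.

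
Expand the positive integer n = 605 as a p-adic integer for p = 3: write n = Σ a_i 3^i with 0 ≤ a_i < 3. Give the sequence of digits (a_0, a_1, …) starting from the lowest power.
(a_0, a_1, …) = (2, 0, 1, 1, 1, 2)

Repeated division by 3 gives the digits low-to-high: 605 = 2 + 1·3^2 + 1·3^3 + 1·3^4 + 2·3^5. Digit sequence: (2, 0, 1, 1, 1, 2).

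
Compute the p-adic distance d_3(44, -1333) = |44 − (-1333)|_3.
d_3(44, -1333) = 1/81

Step 1 — x − y = 44 − (-1333) = 1377. Step 2 — v_3(1377) = 4 (factor: 1377 = (3^4 · 17); the sign does not affect v_p). Step 3 — |x − y|_3 = 3^{-4} = 1/81.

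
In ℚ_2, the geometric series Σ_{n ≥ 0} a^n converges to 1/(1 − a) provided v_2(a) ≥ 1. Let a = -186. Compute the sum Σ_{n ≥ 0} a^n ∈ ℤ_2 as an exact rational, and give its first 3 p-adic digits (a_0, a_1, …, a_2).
Σ a^n = 1/(1 − a) = 1/187;  first 3 digits = (1, 1, 0)

v_2(a) = 1 ≥ 1, so the series converges in ℤ_2 to 1/(1 − a) = 1/(1 − (-186)) = 1/187. Expand this rational in ℤ_2: compute digits iteratively via d_i = x_i mod 2, x_{i+1} = (x_i − d_i)/2. The first 3 digits are (1, 1, 0).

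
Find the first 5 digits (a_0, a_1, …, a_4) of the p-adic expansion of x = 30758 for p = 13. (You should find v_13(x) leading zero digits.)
(a_0, …, a_4) = (0, 0, 0, 1, 1)

v_13(30758) = 3, so a_0 = ... = a_2 = 0. Factor out: x = 13^3 · u with u = 14 a unit in ℤ_13. Expand u iteratively via a_{v+i} = u_i mod 13, u_{i+1} = (u_i − a_{v+i})/13:
  u_0 = 14;  a_3 = 1;  u_1 = (u_0 − 1)/13 = 1
  u_1 = 1;  a_4 = 1;  u_2 = (u_1 − 1)/13 = 0
Digits: (0, 0, 0, 1, 1).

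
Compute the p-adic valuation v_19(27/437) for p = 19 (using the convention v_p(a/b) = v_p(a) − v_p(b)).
v_19(27/437) = -1

Factor powers of 19 from the numerator and denominator of the reduced fraction: 27 = 19^0 · 27 and 437 = 19^1 · 23. Apply v_p(a/b) = v_p(a) − v_p(b): v_19(27/437) = 0 − 1 = -1.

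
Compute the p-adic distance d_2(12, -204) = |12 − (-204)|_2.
d_2(12, -204) = 1/8

Step 1 — x − y = 12 − (-204) = 216. Step 2 — v_2(216) = 3 (factor: 216 = (2^3 · 27); the sign does not affect v_p). Step 3 — |x − y|_2 = 2^{-3} = 1/8.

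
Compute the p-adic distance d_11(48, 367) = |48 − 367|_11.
d_11(48, 367) = 1/11

Step 1 — x − y = 48 − 367 = -319. Step 2 — v_11(-319) = 1 (factor: -319 = −(11^1 · 29); the sign does not affect v_p). Step 3 — |x − y|_11 = 11^{-1} = 1/11.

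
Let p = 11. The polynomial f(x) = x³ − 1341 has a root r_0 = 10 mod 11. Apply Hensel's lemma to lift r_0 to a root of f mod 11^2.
r_1 = 43 (mod 121)

Hensel: r_{i+1} = r_i − f(r_i)/f′(r_i) mod 11^{i+2}, where f′(x) = 3x². Iterate:
  r_0 = 10 (mod 11)
  r_1 = 43 (mod 121)
Final: r = 43 with f(r) ≡ 0 mod 11^2.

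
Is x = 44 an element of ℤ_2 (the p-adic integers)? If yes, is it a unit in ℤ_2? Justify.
x ∈ ℤ_2 but not a unit; v_2(x) = 2 > 0

ℤ_2 = {x ∈ ℚ_2 : v_2(x) ≥ 0} and ℤ_2^× = {x ∈ ℤ_2 : v_2(x) = 0}. Here v_2(44) = v_2(num) − v_2(den) = 2; compare against these criteria.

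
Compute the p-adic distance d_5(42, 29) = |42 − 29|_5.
d_5(42, 29) = 1

Step 1 — x − y = 42 − 29 = 13. Step 2 — v_5(13) = 0 (factor: 13 = (5^0 · 13); the sign does not affect v_p). Step 3 — |x − y|_5 = 5^{0} = 1.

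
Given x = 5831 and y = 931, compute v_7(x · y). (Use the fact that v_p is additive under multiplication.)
v_7(5428661) = 5

v_p(x) = 3 (factor: 5831 = 7^3 · 17); v_p(y) = 2 (factor: 931 = 7^2 · 19). Additivity: v_p(xy) = v_p(x) + v_p(y) = 3 + 2 = 5. (Direct check: xy = 5428661 = 7^5 · (323).)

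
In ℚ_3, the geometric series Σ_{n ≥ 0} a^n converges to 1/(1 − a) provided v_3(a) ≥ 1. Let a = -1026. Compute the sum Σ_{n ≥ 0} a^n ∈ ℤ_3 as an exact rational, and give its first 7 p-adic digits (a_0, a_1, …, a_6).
Σ a^n = 1/(1 − a) = 1/1027;  first 7 digits = (1, 0, 0, 1, 2, 1, 2)

v_3(a) = 3 ≥ 1, so the series converges in ℤ_3 to 1/(1 − a) = 1/(1 − (-1026)) = 1/1027. Expand this rational in ℤ_3: compute digits iteratively via d_i = x_i mod 3, x_{i+1} = (x_i − d_i)/3. The first 7 digits are (1, 0, 0, 1, 2, 1, 2).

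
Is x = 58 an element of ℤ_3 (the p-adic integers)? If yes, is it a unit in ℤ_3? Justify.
x ∈ ℤ_3^× (unit); v_3(x) = 0

ℤ_3 = {x ∈ ℚ_3 : v_3(x) ≥ 0} and ℤ_3^× = {x ∈ ℤ_3 : v_3(x) = 0}. Here v_3(58) = v_3(num) − v_3(den) = 0; compare against these criteria.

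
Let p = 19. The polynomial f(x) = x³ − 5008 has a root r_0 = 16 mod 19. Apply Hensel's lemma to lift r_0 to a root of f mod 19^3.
r_2 = 491 (mod 6859)

Hensel: r_{i+1} = r_i − f(r_i)/f′(r_i) mod 19^{i+2}, where f′(x) = 3x². Iterate:
  r_0 = 16 (mod 19)
  r_1 = 130 (mod 361)
  r_2 = 491 (mod 6859)
Final: r = 491 with f(r) ≡ 0 mod 19^3.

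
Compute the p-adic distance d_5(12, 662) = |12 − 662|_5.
d_5(12, 662) = 1/25

Step 1 — x − y = 12 − 662 = -650. Step 2 — v_5(-650) = 2 (factor: -650 = −(5^2 · 26); the sign does not affect v_p). Step 3 — |x − y|_5 = 5^{-2} = 1/25.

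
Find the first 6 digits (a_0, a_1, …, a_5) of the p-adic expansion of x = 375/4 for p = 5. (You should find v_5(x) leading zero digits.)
(a_0, …, a_5) = (0, 0, 0, 2, 1, 1)

v_5(375/4) = 3, so a_0 = ... = a_2 = 0. Factor out: x = 5^3 · u with u = 3/4 a unit in ℤ_5. Expand u iteratively via a_{v+i} = u_i mod 5, u_{i+1} = (u_i − a_{v+i})/5:
  u_0 = 3/4;  a_3 = 2;  u_1 = (u_0 − 2)/5 = -1/4
  u_1 = -1/4;  a_4 = 1;  u_2 = (u_1 − 1)/5 = -1/4
  u_2 = -1/4;  a_5 = 1;  u_3 = (u_2 − 1)/5 = -1/4
Digits: (0, 0, 0, 2, 1, 1).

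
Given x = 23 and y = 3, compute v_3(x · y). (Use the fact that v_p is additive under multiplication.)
v_3(69) = 1

v_p(x) = 0 (factor: 23 = 3^0 · 23); v_p(y) = 1 (factor: 3 = 3^1 · 1). Additivity: v_p(xy) = v_p(x) + v_p(y) = 0 + 1 = 1. (Direct check: xy = 69 = 3^1 · (23).)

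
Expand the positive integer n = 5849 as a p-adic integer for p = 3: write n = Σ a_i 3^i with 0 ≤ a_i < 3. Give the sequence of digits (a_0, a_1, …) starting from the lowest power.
(a_0, a_1, …) = (2, 2, 1, 0, 0, 0, 2, 2)

Repeated division by 3 gives the digits low-to-high: 5849 = 2 + 2·3^1 + 1·3^2 + 2·3^6 + 2·3^7. Digit sequence: (2, 2, 1, 0, 0, 0, 2, 2).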